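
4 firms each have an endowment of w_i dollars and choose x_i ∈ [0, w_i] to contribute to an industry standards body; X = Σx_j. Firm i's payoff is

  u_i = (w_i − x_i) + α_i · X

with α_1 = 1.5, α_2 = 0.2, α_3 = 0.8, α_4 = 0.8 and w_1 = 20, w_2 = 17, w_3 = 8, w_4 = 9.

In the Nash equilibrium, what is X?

∂u_i/∂x_i = α_i − 1, so firm i contributes w_i if α_i > 1, else 0.
α_i > 1 for i ∈ {1}; NE contributions (20, 0, 0, 0), X = 20.

20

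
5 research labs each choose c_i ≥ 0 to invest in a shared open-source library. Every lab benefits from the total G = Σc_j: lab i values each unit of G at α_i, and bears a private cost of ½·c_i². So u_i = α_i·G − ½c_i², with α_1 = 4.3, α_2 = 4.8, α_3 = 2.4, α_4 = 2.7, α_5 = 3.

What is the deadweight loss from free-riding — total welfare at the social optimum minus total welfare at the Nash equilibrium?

Lab i's FOC: ∂u_i/∂c_i = α_i − c_i = 0, so c_i* = α_i.
NE contributions = (4.3, 4.8, 2.4, 2.7, 3); G = 17.2.
W^NE = (Σα)·G − ½Σα_i² = 17.2² − ½·63.58 = 264.05.
Planner sets c_i = Σα_j = 17.2 for every i, so G^SO = 5·17.2 = 86.
W^SO = (Σα)·G^SO − ½·5·(Σα)² = (5/2)·17.2² = 739.6.
Deadweight loss = W^SO − W^NE = 475.55.

475.55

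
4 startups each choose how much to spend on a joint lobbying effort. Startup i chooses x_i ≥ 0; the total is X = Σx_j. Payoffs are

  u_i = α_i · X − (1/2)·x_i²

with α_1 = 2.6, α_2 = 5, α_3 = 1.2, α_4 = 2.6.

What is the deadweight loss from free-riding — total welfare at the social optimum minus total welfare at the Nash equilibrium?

Startup i's FOC: ∂u_i/∂x_i = α_i − x_i = 0, so x_i* = α_i.
NE contributions = (2.6, 5, 1.2, 2.6); X = 11.4.
W^NE = (Σα)·X − ½Σα_i² = 11.4² − ½·39.96 = 109.98.
Planner sets x_i = Σα_j = 11.4 for every i, so X^SO = 4·11.4 = 45.6.
W^SO = (Σα)·X^SO − ½·4·(Σα)² = (4/2)·11.4² = 259.92.
Deadweight loss = W^SO − W^NE = 149.94.

149.94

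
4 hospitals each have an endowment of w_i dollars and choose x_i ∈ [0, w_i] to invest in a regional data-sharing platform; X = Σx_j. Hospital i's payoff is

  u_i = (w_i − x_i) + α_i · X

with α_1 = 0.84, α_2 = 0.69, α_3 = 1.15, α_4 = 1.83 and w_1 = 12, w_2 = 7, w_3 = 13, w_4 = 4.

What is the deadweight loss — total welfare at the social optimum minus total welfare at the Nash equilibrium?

66.69

∂u_i/∂x_i = α_i − 1, so hospital i contributes w_i if α_i > 1, else 0.
α_i > 1 for i ∈ {3, 4}; NE contributions (0, 0, 13, 4), X = 17.
W^NE = Σw_i − X^NE + (Σα_i)·X^NE = 36 + 3.51·17 = 95.67.
Planner: ∂(Σu_j)/∂x_i = Σα_j − 1 = 3.51 > 0, so everyone contributes w_i; X^SO = 36, W^SO = 36 + 3.51·36 = 162.36.
Deadweight loss = 66.69.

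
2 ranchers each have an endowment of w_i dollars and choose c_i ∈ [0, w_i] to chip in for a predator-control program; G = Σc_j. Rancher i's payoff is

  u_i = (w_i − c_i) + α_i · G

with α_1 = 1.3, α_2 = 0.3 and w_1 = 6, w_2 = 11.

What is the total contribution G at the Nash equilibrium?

6

∂u_i/∂c_i = α_i − 1, so rancher i contributes w_i if α_i > 1, else 0.
α_i > 1 for i ∈ {1}; NE contributions (6, 0), G = 6.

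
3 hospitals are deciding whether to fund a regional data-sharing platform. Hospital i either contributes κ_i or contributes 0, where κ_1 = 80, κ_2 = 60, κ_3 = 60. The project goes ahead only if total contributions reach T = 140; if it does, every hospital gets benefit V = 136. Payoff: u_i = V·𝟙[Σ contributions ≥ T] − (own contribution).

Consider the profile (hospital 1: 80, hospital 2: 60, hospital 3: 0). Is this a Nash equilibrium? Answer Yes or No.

Yes

Total = 140 ≥ 140: provided.
Hospital 1 (pledges 80, payoff 56): dropping to 0 → total 60, payoff 0. No gain.
Hospital 2 (pledges 60, payoff 76): dropping to 0 → total 80, payoff 0. No gain.
Hospital 3 (pledges 0, payoff 136): pledging 60 → total 200, payoff 76. No gain.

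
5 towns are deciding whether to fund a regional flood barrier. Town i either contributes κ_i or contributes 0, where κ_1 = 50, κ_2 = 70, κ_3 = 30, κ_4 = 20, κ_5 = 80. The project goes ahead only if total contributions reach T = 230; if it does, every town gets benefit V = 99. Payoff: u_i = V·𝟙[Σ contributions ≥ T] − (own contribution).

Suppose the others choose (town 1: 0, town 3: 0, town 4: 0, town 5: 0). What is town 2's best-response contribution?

0

Others' total = 0. Even contributing 70 gives 70 < 230: no benefit either way.
Best response: 0.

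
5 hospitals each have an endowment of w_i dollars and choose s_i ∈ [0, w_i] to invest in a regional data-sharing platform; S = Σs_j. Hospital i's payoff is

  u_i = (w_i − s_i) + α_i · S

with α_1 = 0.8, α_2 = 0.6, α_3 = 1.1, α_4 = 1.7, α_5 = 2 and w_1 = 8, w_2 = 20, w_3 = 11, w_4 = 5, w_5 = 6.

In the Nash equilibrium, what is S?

∂u_i/∂s_i = α_i − 1, so hospital i contributes w_i if α_i > 1, else 0.
α_i > 1 for i ∈ {3, 4, 5}; NE contributions (0, 0, 11, 5, 6), S = 22.

22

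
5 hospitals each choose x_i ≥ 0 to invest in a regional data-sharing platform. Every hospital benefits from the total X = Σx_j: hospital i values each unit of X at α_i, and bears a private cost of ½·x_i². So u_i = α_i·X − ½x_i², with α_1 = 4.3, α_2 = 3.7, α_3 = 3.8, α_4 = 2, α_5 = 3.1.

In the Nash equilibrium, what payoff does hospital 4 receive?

31.8

Hospital i's FOC: ∂u_i/∂x_i = α_i − x_i = 0, so x_i* = α_i.
NE contributions = (4.3, 3.7, 3.8, 2, 3.1); X = 16.9.
u_4 = α_4·X − ½·(x_4)² = 2·16.9 − ½·2² = 31.8.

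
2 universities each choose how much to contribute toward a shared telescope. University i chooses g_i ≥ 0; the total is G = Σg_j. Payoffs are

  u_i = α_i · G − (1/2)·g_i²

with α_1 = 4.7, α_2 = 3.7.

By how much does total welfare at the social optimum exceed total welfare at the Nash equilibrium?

University i's FOC: ∂u_i/∂g_i = α_i − g_i = 0, so g_i* = α_i.
NE contributions = (4.7, 3.7); G = 8.4.
W^NE = (Σα)·G − ½Σα_i² = 8.4² − ½·35.78 = 52.67.
Planner sets g_i = Σα_j = 8.4 for every i, so G^SO = 2·8.4 = 16.8.
W^SO = (Σα)·G^SO − ½·2·(Σα)² = (2/2)·8.4² = 70.56.
Deadweight loss = W^SO − W^NE = 17.89.

17.89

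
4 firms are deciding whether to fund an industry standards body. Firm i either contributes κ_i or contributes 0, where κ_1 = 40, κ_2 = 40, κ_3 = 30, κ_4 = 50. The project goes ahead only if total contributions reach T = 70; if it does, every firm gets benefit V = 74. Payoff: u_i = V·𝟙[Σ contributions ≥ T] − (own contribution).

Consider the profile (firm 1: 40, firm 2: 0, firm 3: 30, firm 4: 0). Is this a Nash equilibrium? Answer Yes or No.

Yes

Total = 70 ≥ 70: provided.
Firm 1 (pledges 40, payoff 34): dropping to 0 → total 30, payoff 0. No gain.
Firm 2 (pledges 0, payoff 74): pledging 40 → total 110, payoff 34. No gain.
Firm 3 (pledges 30, payoff 44): dropping to 0 → total 40, payoff 0. No gain.
Firm 4 (pledges 0, payoff 74): pledging 50 → total 120, payoff 24. No gain.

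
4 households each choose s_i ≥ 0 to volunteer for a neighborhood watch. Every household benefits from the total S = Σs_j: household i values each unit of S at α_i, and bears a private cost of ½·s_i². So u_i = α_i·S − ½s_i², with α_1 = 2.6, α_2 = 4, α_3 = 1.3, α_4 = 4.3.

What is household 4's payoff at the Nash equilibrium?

43.215

Household i's FOC: ∂u_i/∂s_i = α_i − s_i = 0, so s_i* = α_i.
NE contributions = (2.6, 4, 1.3, 4.3); S = 12.2.
u_4 = α_4·S − ½·(s_4)² = 4.3·12.2 − ½·4.3² = 43.215.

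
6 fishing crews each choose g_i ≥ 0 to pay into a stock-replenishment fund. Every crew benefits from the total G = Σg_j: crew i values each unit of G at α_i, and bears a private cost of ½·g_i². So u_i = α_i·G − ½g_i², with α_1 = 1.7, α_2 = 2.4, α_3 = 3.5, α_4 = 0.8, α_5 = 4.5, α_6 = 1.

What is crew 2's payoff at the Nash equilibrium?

30.48

Crew i's FOC: ∂u_i/∂g_i = α_i − g_i = 0, so g_i* = α_i.
NE contributions = (1.7, 2.4, 3.5, 0.8, 4.5, 1); G = 13.9.
u_2 = α_2·G − ½·(g_2)² = 2.4·13.9 − ½·2.4² = 30.48.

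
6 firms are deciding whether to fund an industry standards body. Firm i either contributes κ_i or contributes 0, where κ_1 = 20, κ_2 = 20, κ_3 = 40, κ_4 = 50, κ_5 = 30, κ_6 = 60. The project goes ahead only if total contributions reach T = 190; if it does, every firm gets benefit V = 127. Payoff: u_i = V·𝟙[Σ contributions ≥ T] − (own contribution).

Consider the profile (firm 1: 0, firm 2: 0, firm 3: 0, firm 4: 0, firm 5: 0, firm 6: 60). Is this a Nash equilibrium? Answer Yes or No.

Total = 60 < 190: not provided.
Firm 1 (pledges 0, payoff 0): pledging 20 → total 80, payoff -20. No gain.
Firm 2 (pledges 0, payoff 0): pledging 20 → total 80, payoff -20. No gain.
Firm 3 (pledges 0, payoff 0): pledging 40 → total 100, payoff -40. No gain.
Firm 4 (pledges 0, payoff 0): pledging 50 → total 110, payoff -50. No gain.
Firm 5 (pledges 0, payoff 0): pledging 30 → total 90, payoff -30. No gain.
Firm 6 (pledges 60, payoff -60): dropping to 0 → total 0, payoff 0. Profitable deviation.

No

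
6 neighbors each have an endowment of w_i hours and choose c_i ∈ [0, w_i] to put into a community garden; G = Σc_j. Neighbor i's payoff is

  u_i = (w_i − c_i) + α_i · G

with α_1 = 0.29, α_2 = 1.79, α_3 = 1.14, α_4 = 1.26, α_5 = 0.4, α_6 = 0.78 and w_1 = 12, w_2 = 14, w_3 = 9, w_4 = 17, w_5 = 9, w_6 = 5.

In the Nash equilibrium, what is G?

40

∂u_i/∂c_i = α_i − 1, so neighbor i contributes w_i if α_i > 1, else 0.
α_i > 1 for i ∈ {2, 3, 4}; NE contributions (0, 14, 9, 17, 0, 0), G = 40.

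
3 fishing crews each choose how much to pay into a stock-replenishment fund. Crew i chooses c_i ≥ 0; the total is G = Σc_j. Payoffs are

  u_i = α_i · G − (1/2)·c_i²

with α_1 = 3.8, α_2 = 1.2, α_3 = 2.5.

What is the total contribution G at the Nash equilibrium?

7.5

Crew i's FOC: ∂u_i/∂c_i = α_i − c_i = 0, so c_i* = α_i.
NE contributions = (3.8, 1.2, 2.5); G = 7.5.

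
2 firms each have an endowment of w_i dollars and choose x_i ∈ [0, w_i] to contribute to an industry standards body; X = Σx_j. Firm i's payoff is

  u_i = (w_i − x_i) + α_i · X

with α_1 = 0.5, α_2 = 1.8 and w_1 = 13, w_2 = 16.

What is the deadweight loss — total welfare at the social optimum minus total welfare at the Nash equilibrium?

16.9

∂u_i/∂x_i = α_i − 1, so firm i contributes w_i if α_i > 1, else 0.
α_i > 1 for i ∈ {2}; NE contributions (0, 16), X = 16.
W^NE = Σw_i − X^NE + (Σα_i)·X^NE = 29 + 1.3·16 = 49.8.
Planner: ∂(Σu_j)/∂x_i = Σα_j − 1 = 1.3 > 0, so everyone contributes w_i; X^SO = 29, W^SO = 29 + 1.3·29 = 66.7.
Deadweight loss = 16.9.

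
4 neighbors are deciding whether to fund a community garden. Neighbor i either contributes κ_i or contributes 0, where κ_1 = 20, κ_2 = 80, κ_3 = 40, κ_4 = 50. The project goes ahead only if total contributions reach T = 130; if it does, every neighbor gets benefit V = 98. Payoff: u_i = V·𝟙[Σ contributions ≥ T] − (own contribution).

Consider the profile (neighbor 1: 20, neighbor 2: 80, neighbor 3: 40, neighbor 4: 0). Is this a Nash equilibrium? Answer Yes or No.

Yes

Total = 140 ≥ 130: provided.
Neighbor 1 (pledges 20, payoff 78): dropping to 0 → total 120, payoff 0. No gain.
Neighbor 2 (pledges 80, payoff 18): dropping to 0 → total 60, payoff 0. No gain.
Neighbor 3 (pledges 40, payoff 58): dropping to 0 → total 100, payoff 0. No gain.
Neighbor 4 (pledges 0, payoff 98): pledging 50 → total 190, payoff 48. No gain.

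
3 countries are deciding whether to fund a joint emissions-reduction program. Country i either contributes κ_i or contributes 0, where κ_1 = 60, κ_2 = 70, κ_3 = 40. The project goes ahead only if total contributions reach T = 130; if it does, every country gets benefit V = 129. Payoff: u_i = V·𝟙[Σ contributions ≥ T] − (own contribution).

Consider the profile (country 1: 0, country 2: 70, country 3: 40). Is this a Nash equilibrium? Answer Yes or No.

No

Total = 110 < 130: not provided.
Country 1 (pledges 0, payoff 0): pledging 60 → total 170, payoff 69. Profitable deviation.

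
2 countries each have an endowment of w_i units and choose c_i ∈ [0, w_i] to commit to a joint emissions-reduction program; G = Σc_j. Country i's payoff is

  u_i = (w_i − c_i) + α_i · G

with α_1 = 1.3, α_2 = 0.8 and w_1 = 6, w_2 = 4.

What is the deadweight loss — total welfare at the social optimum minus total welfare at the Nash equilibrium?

∂u_i/∂c_i = α_i − 1, so country i contributes w_i if α_i > 1, else 0.
α_i > 1 for i ∈ {1}; NE contributions (6, 0), G = 6.
W^NE = Σw_i − G^NE + (Σα_i)·G^NE = 10 + 1.1·6 = 16.6.
Planner: ∂(Σu_j)/∂c_i = Σα_j − 1 = 1.1 > 0, so everyone contributes w_i; G^SO = 10, W^SO = 10 + 1.1·10 = 21.
Deadweight loss = 4.4.

4.4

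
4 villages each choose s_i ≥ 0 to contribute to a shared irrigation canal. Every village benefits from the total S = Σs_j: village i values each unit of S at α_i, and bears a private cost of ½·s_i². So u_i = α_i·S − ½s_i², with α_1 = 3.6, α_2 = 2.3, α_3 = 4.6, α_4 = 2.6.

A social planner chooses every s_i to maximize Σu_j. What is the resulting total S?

Planner FOC: ∂(Σu_j)/∂s_i = (Σα_j) − s_i = 0, so s_i^SO = Σα_j = 13.1 for every i; S^SO = 52.4.

52.4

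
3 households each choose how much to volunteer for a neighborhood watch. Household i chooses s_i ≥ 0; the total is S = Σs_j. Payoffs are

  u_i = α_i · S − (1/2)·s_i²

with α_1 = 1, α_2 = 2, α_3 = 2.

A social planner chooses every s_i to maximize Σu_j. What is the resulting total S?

15

Planner FOC: ∂(Σu_j)/∂s_i = (Σα_j) − s_i = 0, so s_i^SO = Σα_j = 5 for every i; S^SO = 15.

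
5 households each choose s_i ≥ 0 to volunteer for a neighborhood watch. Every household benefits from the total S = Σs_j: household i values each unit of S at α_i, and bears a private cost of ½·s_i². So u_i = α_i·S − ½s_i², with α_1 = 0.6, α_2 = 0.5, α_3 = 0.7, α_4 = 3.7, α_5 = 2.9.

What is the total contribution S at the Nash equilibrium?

8.4

Household i's FOC: ∂u_i/∂s_i = α_i − s_i = 0, so s_i* = α_i.
NE contributions = (0.6, 0.5, 0.7, 3.7, 2.9); S = 8.4.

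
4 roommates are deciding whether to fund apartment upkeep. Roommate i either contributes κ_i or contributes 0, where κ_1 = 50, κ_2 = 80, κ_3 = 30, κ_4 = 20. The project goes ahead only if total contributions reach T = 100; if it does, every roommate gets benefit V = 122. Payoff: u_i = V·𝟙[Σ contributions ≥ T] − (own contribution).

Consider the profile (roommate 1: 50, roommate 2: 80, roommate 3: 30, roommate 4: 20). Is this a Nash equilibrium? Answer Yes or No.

Total = 180 ≥ 100: provided.
Roommate 1 (pledges 50, payoff 72): dropping to 0 → total 130, payoff 122. Profitable deviation.

No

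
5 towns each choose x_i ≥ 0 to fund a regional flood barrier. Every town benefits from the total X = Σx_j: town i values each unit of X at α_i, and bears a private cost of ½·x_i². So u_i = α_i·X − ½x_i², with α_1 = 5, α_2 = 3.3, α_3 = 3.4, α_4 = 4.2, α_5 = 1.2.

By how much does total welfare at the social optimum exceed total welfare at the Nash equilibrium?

Town i's FOC: ∂u_i/∂x_i = α_i − x_i = 0, so x_i* = α_i.
NE contributions = (5, 3.3, 3.4, 4.2, 1.2); X = 17.1.
W^NE = (Σα)·X − ½Σα_i² = 17.1² − ½·66.53 = 259.145.
Planner sets x_i = Σα_j = 17.1 for every i, so X^SO = 5·17.1 = 85.5.
W^SO = (Σα)·X^SO − ½·5·(Σα)² = (5/2)·17.1² = 731.025.
Deadweight loss = W^SO − W^NE = 471.88.

471.88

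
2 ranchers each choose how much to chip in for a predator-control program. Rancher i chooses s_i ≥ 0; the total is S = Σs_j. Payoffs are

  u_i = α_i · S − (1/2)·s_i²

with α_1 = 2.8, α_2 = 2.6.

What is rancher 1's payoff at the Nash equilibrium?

11.2

Rancher i's FOC: ∂u_i/∂s_i = α_i − s_i = 0, so s_i* = α_i.
NE contributions = (2.8, 2.6); S = 5.4.
u_1 = α_1·S − ½·(s_1)² = 2.8·5.4 − ½·2.8² = 11.2.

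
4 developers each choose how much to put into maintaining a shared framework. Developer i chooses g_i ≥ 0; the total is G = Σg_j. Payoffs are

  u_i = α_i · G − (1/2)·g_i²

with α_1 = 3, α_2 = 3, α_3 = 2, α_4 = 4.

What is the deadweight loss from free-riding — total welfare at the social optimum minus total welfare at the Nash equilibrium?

163

Developer i's FOC: ∂u_i/∂g_i = α_i − g_i = 0, so g_i* = α_i.
NE contributions = (3, 3, 2, 4); G = 12.
W^NE = (Σα)·G − ½Σα_i² = 12² − ½·38 = 125.
Planner sets g_i = Σα_j = 12 for every i, so G^SO = 4·12 = 48.
W^SO = (Σα)·G^SO − ½·4·(Σα)² = (4/2)·12² = 288.
Deadweight loss = W^SO − W^NE = 163.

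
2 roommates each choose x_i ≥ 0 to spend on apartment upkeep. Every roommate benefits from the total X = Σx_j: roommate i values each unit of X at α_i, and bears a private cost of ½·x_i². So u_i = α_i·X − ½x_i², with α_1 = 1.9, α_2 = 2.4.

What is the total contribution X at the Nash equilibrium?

4.3

Roommate i's FOC: ∂u_i/∂x_i = α_i − x_i = 0, so x_i* = α_i.
NE contributions = (1.9, 2.4); X = 4.3.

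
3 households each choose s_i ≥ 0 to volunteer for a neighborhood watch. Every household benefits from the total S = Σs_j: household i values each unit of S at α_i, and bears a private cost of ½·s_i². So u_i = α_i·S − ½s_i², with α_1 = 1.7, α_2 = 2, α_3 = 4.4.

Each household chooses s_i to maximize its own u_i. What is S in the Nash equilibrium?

8.1

Household i's FOC: ∂u_i/∂s_i = α_i − s_i = 0, so s_i* = α_i.
NE contributions = (1.7, 2, 4.4); S = 8.1.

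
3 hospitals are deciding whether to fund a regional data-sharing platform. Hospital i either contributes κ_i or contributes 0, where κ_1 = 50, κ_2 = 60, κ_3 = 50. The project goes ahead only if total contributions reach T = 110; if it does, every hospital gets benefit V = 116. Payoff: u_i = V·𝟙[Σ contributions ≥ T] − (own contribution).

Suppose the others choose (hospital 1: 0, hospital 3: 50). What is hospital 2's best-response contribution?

Others' total = 50. Contributing 60 brings total to 110 ≥ 110: gain V − κ_2 = 56.
Best response: 60.

60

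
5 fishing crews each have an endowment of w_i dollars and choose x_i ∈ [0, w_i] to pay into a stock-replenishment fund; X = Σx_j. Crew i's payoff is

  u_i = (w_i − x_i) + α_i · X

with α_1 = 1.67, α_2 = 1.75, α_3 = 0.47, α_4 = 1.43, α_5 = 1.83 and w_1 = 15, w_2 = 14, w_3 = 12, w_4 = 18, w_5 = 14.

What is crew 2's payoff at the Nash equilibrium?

106.75

∂u_i/∂x_i = α_i − 1, so crew i contributes w_i if α_i > 1, else 0.
α_i > 1 for i ∈ {1, 2, 4, 5}; NE contributions (15, 14, 0, 18, 14), X = 61.
u_2 = (14 − 14) + 1.75·61 = 106.75.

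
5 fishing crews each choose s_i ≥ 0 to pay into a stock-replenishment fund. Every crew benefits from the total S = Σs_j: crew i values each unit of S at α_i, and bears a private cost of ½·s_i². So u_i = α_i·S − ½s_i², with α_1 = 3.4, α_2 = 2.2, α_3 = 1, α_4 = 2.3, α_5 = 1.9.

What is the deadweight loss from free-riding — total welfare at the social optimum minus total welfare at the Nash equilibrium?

Crew i's FOC: ∂u_i/∂s_i = α_i − s_i = 0, so s_i* = α_i.
NE contributions = (3.4, 2.2, 1, 2.3, 1.9); S = 10.8.
W^NE = (Σα)·S − ½Σα_i² = 10.8² − ½·26.3 = 103.49.
Planner sets s_i = Σα_j = 10.8 for every i, so S^SO = 5·10.8 = 54.
W^SO = (Σα)·S^SO − ½·5·(Σα)² = (5/2)·10.8² = 291.6.
Deadweight loss = W^SO − W^NE = 188.11.

188.11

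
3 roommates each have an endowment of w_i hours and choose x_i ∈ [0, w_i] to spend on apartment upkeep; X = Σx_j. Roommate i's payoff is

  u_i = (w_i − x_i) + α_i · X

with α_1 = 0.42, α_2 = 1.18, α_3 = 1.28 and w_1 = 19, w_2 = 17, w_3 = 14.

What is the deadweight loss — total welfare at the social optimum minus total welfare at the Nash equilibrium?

35.72

∂u_i/∂x_i = α_i − 1, so roommate i contributes w_i if α_i > 1, else 0.
α_i > 1 for i ∈ {2, 3}; NE contributions (0, 17, 14), X = 31.
W^NE = Σw_i − X^NE + (Σα_i)·X^NE = 50 + 1.88·31 = 108.28.
Planner: ∂(Σu_j)/∂x_i = Σα_j − 1 = 1.88 > 0, so everyone contributes w_i; X^SO = 50, W^SO = 50 + 1.88·50 = 144.
Deadweight loss = 35.72.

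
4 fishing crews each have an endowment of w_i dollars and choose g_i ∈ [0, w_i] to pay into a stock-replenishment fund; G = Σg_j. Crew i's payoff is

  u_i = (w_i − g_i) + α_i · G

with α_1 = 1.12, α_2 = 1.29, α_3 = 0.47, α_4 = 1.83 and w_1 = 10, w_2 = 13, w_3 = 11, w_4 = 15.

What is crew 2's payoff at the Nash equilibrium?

∂u_i/∂g_i = α_i − 1, so crew i contributes w_i if α_i > 1, else 0.
α_i > 1 for i ∈ {1, 2, 4}; NE contributions (10, 13, 0, 15), G = 38.
u_2 = (13 − 13) + 1.29·38 = 49.02.

49.02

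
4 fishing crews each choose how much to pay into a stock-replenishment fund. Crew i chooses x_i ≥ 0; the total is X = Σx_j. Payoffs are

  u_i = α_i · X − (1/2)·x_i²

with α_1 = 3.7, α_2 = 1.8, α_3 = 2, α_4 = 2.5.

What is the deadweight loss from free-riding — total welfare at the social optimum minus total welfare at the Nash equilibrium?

Crew i's FOC: ∂u_i/∂x_i = α_i − x_i = 0, so x_i* = α_i.
NE contributions = (3.7, 1.8, 2, 2.5); X = 10.
W^NE = (Σα)·X − ½Σα_i² = 10² − ½·27.18 = 86.41.
Planner sets x_i = Σα_j = 10 for every i, so X^SO = 4·10 = 40.
W^SO = (Σα)·X^SO − ½·4·(Σα)² = (4/2)·10² = 200.
Deadweight loss = W^SO − W^NE = 113.59.

113.59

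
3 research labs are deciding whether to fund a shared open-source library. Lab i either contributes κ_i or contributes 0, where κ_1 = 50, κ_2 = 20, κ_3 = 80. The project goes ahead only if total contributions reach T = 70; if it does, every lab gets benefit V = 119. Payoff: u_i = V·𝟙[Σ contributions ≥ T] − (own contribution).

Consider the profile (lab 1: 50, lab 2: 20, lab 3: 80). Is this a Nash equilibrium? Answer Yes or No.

Total = 150 ≥ 70: provided.
Lab 1 (pledges 50, payoff 69): dropping to 0 → total 100, payoff 119. Profitable deviation.

No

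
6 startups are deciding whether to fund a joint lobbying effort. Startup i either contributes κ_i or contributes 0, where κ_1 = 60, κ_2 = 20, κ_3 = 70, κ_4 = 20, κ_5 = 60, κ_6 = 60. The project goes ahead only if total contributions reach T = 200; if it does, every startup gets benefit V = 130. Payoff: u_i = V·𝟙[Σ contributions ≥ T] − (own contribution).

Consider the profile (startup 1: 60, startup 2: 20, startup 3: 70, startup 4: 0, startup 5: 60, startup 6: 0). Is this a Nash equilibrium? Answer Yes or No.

Yes

Total = 210 ≥ 200: provided.
Startup 1 (pledges 60, payoff 70): dropping to 0 → total 150, payoff 0. No gain.
Startup 2 (pledges 20, payoff 110): dropping to 0 → total 190, payoff 0. No gain.
Startup 3 (pledges 70, payoff 60): dropping to 0 → total 140, payoff 0. No gain.
Startup 4 (pledges 0, payoff 130): pledging 20 → total 230, payoff 110. No gain.
Startup 5 (pledges 60, payoff 70): dropping to 0 → total 150, payoff 0. No gain.
Startup 6 (pledges 0, payoff 130): pledging 60 → total 270, payoff 70. No gain.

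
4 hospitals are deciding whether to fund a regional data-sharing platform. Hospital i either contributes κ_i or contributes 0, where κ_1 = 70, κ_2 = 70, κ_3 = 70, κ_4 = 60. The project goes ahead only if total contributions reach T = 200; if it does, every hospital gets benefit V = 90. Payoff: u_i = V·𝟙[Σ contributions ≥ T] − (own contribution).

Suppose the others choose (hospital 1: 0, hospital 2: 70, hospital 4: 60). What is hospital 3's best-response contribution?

Others' total = 130. Contributing 70 brings total to 200 ≥ 200: gain V − κ_3 = 20.
Best response: 70.

70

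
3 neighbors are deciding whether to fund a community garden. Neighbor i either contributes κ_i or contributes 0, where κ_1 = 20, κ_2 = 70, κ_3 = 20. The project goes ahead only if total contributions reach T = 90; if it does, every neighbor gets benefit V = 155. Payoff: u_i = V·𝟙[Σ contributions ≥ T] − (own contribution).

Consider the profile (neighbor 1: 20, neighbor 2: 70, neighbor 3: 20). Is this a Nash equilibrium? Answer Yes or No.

Total = 110 ≥ 90: provided.
Neighbor 1 (pledges 20, payoff 135): dropping to 0 → total 90, payoff 155. Profitable deviation.

No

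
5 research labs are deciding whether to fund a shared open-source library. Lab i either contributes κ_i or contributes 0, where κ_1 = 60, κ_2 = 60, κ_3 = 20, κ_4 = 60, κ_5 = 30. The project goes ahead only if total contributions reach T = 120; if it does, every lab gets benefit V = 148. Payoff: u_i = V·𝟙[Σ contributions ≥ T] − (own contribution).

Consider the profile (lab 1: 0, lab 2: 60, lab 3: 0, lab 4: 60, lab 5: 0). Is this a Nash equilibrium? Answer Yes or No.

Total = 120 ≥ 120: provided.
Lab 1 (pledges 0, payoff 148): pledging 60 → total 180, payoff 88. No gain.
Lab 2 (pledges 60, payoff 88): dropping to 0 → total 60, payoff 0. No gain.
Lab 3 (pledges 0, payoff 148): pledging 20 → total 140, payoff 128. No gain.
Lab 4 (pledges 60, payoff 88): dropping to 0 → total 60, payoff 0. No gain.
Lab 5 (pledges 0, payoff 148): pledging 30 → total 150, payoff 118. No gain.

Yes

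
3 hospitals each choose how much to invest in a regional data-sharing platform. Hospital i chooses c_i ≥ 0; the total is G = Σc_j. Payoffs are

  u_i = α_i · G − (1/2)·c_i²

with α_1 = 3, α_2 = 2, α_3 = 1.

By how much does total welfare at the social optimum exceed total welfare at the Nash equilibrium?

25

Hospital i's FOC: ∂u_i/∂c_i = α_i − c_i = 0, so c_i* = α_i.
NE contributions = (3, 2, 1); G = 6.
W^NE = (Σα)·G − ½Σα_i² = 6² − ½·14 = 29.
Planner sets c_i = Σα_j = 6 for every i, so G^SO = 3·6 = 18.
W^SO = (Σα)·G^SO − ½·3·(Σα)² = (3/2)·6² = 54.
Deadweight loss = W^SO − W^NE = 25.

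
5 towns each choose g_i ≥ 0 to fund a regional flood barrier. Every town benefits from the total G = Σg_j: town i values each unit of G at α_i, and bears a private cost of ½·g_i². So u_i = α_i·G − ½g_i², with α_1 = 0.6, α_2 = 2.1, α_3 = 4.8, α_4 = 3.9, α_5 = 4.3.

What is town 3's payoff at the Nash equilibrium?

Town i's FOC: ∂u_i/∂g_i = α_i − g_i = 0, so g_i* = α_i.
NE contributions = (0.6, 2.1, 4.8, 3.9, 4.3); G = 15.7.
u_3 = α_3·G − ½·(g_3)² = 4.8·15.7 − ½·4.8² = 63.84.

63.84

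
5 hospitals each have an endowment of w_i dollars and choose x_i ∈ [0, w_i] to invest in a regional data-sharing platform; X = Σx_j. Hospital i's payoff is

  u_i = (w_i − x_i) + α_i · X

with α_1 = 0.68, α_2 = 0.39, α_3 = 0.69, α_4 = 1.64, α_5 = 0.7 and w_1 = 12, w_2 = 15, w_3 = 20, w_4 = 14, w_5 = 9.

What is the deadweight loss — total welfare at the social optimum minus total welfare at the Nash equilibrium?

173.6

∂u_i/∂x_i = α_i − 1, so hospital i contributes w_i if α_i > 1, else 0.
α_i > 1 for i ∈ {4}; NE contributions (0, 0, 0, 14, 0), X = 14.
W^NE = Σw_i − X^NE + (Σα_i)·X^NE = 70 + 3.1·14 = 113.4.
Planner: ∂(Σu_j)/∂x_i = Σα_j − 1 = 3.1 > 0, so everyone contributes w_i; X^SO = 70, W^SO = 70 + 3.1·70 = 287.
Deadweight loss = 173.6.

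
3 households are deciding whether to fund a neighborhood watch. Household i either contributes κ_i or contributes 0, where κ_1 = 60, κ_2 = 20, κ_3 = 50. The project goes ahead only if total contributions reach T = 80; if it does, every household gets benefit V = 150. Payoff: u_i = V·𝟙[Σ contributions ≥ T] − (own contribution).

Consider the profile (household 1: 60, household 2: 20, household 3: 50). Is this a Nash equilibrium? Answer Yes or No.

No

Total = 130 ≥ 80: provided.
Household 1 (pledges 60, payoff 90): dropping to 0 → total 70, payoff 0. No gain.
Household 2 (pledges 20, payoff 130): dropping to 0 → total 110, payoff 150. Profitable deviation.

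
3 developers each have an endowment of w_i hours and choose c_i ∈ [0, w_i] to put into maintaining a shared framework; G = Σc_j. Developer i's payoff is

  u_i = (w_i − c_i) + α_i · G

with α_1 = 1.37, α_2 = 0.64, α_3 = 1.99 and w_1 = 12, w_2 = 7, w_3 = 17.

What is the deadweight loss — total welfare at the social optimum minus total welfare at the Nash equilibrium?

21

∂u_i/∂c_i = α_i − 1, so developer i contributes w_i if α_i > 1, else 0.
α_i > 1 for i ∈ {1, 3}; NE contributions (12, 0, 17), G = 29.
W^NE = Σw_i − G^NE + (Σα_i)·G^NE = 36 + 3·29 = 123.
Planner: ∂(Σu_j)/∂c_i = Σα_j − 1 = 3 > 0, so everyone contributes w_i; G^SO = 36, W^SO = 36 + 3·36 = 144.
Deadweight loss = 21.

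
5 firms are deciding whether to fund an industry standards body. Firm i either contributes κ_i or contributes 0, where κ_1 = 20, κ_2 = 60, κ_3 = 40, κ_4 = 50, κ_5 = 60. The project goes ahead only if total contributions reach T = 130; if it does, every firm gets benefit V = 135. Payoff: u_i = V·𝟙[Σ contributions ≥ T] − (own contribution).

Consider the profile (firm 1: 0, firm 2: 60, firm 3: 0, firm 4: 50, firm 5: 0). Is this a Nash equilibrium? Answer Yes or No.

No

Total = 110 < 130: not provided.
Firm 1 (pledges 0, payoff 0): pledging 20 → total 130, payoff 115. Profitable deviation.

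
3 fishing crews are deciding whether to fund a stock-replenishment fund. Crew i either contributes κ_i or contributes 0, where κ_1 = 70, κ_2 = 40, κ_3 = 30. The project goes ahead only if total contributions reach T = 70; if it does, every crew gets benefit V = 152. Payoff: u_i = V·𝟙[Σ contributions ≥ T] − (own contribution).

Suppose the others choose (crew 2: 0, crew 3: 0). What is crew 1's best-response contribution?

70

Others' total = 0. Contributing 70 brings total to 70 ≥ 70: gain V − κ_1 = 82.
Best response: 70.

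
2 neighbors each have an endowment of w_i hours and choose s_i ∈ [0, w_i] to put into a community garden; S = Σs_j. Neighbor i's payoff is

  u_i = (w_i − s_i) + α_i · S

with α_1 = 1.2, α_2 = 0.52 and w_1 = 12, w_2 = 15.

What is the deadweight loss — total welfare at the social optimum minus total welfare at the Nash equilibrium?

∂u_i/∂s_i = α_i − 1, so neighbor i contributes w_i if α_i > 1, else 0.
α_i > 1 for i ∈ {1}; NE contributions (12, 0), S = 12.
W^NE = Σw_i − S^NE + (Σα_i)·S^NE = 27 + 0.72·12 = 35.64.
Planner: ∂(Σu_j)/∂s_i = Σα_j − 1 = 0.72 > 0, so everyone contributes w_i; S^SO = 27, W^SO = 27 + 0.72·27 = 46.44.
Deadweight loss = 10.8.

10.8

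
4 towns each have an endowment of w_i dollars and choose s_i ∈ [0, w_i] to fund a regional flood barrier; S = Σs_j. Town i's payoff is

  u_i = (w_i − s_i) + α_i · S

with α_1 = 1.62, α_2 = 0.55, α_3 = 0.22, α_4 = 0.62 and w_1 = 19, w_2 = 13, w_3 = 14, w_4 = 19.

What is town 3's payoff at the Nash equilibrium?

18.18

∂u_i/∂s_i = α_i − 1, so town i contributes w_i if α_i > 1, else 0.
α_i > 1 for i ∈ {1}; NE contributions (19, 0, 0, 0), S = 19.
u_3 = (14 − 0) + 0.22·19 = 18.18.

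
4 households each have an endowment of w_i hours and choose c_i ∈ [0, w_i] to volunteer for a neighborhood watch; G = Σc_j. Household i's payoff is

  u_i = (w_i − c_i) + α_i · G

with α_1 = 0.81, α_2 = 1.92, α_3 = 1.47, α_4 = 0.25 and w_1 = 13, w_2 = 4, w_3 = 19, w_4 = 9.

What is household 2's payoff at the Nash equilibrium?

∂u_i/∂c_i = α_i − 1, so household i contributes w_i if α_i > 1, else 0.
α_i > 1 for i ∈ {2, 3}; NE contributions (0, 4, 19, 0), G = 23.
u_2 = (4 − 4) + 1.92·23 = 44.16.

44.16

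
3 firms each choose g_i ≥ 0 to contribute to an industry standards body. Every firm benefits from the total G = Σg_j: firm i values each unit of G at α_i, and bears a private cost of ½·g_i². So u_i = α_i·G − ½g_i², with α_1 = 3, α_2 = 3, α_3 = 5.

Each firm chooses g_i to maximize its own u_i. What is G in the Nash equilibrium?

Firm i's FOC: ∂u_i/∂g_i = α_i − g_i = 0, so g_i* = α_i.
NE contributions = (3, 3, 5); G = 11.

11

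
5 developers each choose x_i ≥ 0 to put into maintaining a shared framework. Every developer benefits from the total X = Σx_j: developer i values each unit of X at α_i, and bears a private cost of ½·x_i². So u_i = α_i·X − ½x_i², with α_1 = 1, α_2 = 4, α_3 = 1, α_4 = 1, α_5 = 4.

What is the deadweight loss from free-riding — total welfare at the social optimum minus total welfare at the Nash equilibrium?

Developer i's FOC: ∂u_i/∂x_i = α_i − x_i = 0, so x_i* = α_i.
NE contributions = (1, 4, 1, 1, 4); X = 11.
W^NE = (Σα)·X − ½Σα_i² = 11² − ½·35 = 103.5.
Planner sets x_i = Σα_j = 11 for every i, so X^SO = 5·11 = 55.
W^SO = (Σα)·X^SO − ½·5·(Σα)² = (5/2)·11² = 302.5.
Deadweight loss = W^SO − W^NE = 199.

199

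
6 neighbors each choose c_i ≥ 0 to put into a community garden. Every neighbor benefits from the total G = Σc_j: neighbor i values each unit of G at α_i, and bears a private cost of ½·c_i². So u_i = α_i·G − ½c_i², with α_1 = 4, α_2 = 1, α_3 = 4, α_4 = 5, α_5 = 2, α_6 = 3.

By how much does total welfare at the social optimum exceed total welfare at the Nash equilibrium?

757.5

Neighbor i's FOC: ∂u_i/∂c_i = α_i − c_i = 0, so c_i* = α_i.
NE contributions = (4, 1, 4, 5, 2, 3); G = 19.
W^NE = (Σα)·G − ½Σα_i² = 19² − ½·71 = 325.5.
Planner sets c_i = Σα_j = 19 for every i, so G^SO = 6·19 = 114.
W^SO = (Σα)·G^SO − ½·6·(Σα)² = (6/2)·19² = 1083.
Deadweight loss = W^SO − W^NE = 757.5.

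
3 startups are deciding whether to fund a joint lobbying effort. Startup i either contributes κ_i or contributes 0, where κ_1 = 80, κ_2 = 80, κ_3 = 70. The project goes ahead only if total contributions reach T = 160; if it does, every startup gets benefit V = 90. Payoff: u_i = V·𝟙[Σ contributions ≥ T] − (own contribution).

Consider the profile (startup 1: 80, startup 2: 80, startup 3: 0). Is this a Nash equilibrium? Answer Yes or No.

Total = 160 ≥ 160: provided.
Startup 1 (pledges 80, payoff 10): dropping to 0 → total 80, payoff 0. No gain.
Startup 2 (pledges 80, payoff 10): dropping to 0 → total 80, payoff 0. No gain.
Startup 3 (pledges 0, payoff 90): pledging 70 → total 230, payoff 20. No gain.

Yes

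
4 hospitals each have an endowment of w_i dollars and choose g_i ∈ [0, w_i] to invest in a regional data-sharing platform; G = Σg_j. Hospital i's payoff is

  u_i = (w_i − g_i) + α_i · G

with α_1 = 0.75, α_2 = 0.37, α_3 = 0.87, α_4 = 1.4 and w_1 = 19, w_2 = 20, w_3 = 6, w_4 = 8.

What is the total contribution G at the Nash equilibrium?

8

∂u_i/∂g_i = α_i − 1, so hospital i contributes w_i if α_i > 1, else 0.
α_i > 1 for i ∈ {4}; NE contributions (0, 0, 0, 8), G = 8.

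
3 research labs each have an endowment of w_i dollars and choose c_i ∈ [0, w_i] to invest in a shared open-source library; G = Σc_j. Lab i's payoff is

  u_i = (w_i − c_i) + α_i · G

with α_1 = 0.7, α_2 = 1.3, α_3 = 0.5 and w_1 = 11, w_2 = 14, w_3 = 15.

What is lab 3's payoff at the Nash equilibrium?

∂u_i/∂c_i = α_i − 1, so lab i contributes w_i if α_i > 1, else 0.
α_i > 1 for i ∈ {2}; NE contributions (0, 14, 0), G = 14.
u_3 = (15 − 0) + 0.5·14 = 22.

22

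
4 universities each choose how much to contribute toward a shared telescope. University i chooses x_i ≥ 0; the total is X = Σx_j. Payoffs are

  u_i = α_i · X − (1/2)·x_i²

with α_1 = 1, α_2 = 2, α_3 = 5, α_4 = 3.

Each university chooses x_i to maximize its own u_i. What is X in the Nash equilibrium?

11

University i's FOC: ∂u_i/∂x_i = α_i − x_i = 0, so x_i* = α_i.
NE contributions = (1, 2, 5, 3); X = 11.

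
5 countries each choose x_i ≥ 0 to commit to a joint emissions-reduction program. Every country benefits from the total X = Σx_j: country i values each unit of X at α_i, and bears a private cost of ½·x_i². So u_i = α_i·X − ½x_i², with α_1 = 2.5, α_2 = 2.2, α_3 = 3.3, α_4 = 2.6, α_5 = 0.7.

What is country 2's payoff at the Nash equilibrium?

Country i's FOC: ∂u_i/∂x_i = α_i − x_i = 0, so x_i* = α_i.
NE contributions = (2.5, 2.2, 3.3, 2.6, 0.7); X = 11.3.
u_2 = α_2·X − ½·(x_2)² = 2.2·11.3 − ½·2.2² = 22.44.

22.44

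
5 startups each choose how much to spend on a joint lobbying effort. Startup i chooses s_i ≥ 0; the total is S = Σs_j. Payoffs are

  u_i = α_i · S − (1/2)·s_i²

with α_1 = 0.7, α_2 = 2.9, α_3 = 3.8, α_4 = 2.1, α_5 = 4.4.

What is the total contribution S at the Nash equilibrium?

13.9

Startup i's FOC: ∂u_i/∂s_i = α_i − s_i = 0, so s_i* = α_i.
NE contributions = (0.7, 2.9, 3.8, 2.1, 4.4); S = 13.9.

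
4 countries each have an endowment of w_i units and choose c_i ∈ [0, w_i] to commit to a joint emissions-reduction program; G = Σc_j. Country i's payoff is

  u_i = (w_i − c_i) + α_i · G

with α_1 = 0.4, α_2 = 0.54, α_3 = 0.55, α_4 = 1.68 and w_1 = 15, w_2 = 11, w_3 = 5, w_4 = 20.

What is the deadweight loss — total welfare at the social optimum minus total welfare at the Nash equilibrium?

∂u_i/∂c_i = α_i − 1, so country i contributes w_i if α_i > 1, else 0.
α_i > 1 for i ∈ {4}; NE contributions (0, 0, 0, 20), G = 20.
W^NE = Σw_i − G^NE + (Σα_i)·G^NE = 51 + 2.17·20 = 94.4.
Planner: ∂(Σu_j)/∂c_i = Σα_j − 1 = 2.17 > 0, so everyone contributes w_i; G^SO = 51, W^SO = 51 + 2.17·51 = 161.67.
Deadweight loss = 67.27.

67.27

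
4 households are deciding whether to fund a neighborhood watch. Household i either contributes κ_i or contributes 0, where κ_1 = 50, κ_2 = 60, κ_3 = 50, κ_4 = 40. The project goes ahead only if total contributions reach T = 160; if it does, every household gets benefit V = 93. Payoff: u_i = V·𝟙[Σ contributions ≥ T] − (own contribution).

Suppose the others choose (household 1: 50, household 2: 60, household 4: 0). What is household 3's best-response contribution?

Others' total = 110. Contributing 50 brings total to 160 ≥ 160: gain V − κ_3 = 43.
Best response: 50.

50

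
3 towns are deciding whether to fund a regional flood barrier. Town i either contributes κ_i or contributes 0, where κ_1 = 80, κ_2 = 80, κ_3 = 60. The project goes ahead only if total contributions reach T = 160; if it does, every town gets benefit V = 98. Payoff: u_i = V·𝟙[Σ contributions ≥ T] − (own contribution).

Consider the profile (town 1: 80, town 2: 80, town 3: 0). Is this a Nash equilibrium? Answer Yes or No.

Total = 160 ≥ 160: provided.
Town 1 (pledges 80, payoff 18): dropping to 0 → total 80, payoff 0. No gain.
Town 2 (pledges 80, payoff 18): dropping to 0 → total 80, payoff 0. No gain.
Town 3 (pledges 0, payoff 98): pledging 60 → total 220, payoff 38. No gain.

Yes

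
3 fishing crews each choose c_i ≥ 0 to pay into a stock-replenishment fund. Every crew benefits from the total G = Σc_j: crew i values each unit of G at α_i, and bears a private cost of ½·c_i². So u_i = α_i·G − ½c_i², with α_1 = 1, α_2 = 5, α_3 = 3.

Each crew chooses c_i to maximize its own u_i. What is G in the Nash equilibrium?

Crew i's FOC: ∂u_i/∂c_i = α_i − c_i = 0, so c_i* = α_i.
NE contributions = (1, 5, 3); G = 9.

9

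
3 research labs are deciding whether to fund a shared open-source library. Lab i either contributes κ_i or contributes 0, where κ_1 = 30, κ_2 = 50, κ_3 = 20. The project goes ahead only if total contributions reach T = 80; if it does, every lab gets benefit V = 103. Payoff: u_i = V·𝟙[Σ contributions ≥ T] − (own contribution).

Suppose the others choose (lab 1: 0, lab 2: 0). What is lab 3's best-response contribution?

Others' total = 0. Even contributing 20 gives 20 < 80: no benefit either way.
Best response: 0.

0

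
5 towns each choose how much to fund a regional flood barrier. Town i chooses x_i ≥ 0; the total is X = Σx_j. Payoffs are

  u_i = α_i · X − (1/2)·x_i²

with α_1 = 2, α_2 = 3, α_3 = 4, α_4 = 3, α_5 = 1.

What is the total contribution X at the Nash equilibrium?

Town i's FOC: ∂u_i/∂x_i = α_i − x_i = 0, so x_i* = α_i.
NE contributions = (2, 3, 4, 3, 1); X = 13.

13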